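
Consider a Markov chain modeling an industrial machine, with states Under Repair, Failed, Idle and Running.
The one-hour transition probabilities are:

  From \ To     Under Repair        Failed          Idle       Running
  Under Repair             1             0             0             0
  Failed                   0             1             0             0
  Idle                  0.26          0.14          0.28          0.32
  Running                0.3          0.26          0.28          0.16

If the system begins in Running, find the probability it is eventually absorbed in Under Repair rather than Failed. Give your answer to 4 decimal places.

0.5606

Let h(s) be the probability of absorption at Under Repair starting from transient state s. Then h(Under Repair) = 1 and h(Failed) = 0. By first-step analysis:
h(Idle) = 0.26·1 + 0.14·0 + 0.28·h(Idle) + 0.32·h(Running)
h(Running) = 0.3·1 + 0.26·0 + 0.28·h(Idle) + 0.16·h(Running)
Solving: h(Idle) = 0.6102, h(Running) = 0.5606.
Starting from Running, the probability is 0.5606.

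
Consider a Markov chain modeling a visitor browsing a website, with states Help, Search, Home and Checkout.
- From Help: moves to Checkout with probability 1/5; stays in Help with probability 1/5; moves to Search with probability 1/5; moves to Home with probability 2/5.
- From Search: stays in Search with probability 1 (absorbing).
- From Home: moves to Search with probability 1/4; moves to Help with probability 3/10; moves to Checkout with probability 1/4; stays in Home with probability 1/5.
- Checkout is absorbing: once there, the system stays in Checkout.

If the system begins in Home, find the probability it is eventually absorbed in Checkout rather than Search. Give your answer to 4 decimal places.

Let h(s) be the probability of absorption at Checkout starting from transient state s. Then h(Checkout) = 1 and h(Search) = 0. By first-step analysis:
h(Help) = 0.2·h(Help) + 0.2·0 + 0.4·h(Home) + 0.2·1
h(Home) = 0.3·h(Help) + 0.25·0 + 0.2·h(Home) + 0.25·1
Solving: h(Help) = 0.5000, h(Home) = 0.5000.
Starting from Home, the probability is 0.5000.

0.5000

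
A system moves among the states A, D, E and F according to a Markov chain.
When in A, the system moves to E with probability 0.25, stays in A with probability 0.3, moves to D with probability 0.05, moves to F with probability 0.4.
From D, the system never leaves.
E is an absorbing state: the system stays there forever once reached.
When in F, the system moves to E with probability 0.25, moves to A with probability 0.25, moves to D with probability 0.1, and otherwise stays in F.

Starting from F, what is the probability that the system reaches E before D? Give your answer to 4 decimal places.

0.7422

Let h(s) be the probability of absorption at E starting from transient state s. Then h(E) = 1 and h(D) = 0. By first-step analysis:
h(A) = 0.3·h(A) + 0.05·0 + 0.25·1 + 0.4·h(F)
h(F) = 0.25·h(A) + 0.1·0 + 0.25·1 + 0.4·h(F)
Solving: h(A) = 0.7813, h(F) = 0.7422.
Starting from F, the probability is 0.7422.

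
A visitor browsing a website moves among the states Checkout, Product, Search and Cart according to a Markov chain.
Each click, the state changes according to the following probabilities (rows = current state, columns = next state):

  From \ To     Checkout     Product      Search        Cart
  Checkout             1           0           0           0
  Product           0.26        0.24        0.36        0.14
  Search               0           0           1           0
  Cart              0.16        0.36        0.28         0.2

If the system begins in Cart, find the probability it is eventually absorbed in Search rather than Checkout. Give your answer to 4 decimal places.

0.6141

Let h(s) be the probability of absorption at Search starting from transient state s. Then h(Search) = 1 and h(Checkout) = 0. By first-step analysis:
h(Product) = 0.26·0 + 0.24·h(Product) + 0.36·1 + 0.14·h(Cart)
h(Cart) = 0.16·0 + 0.36·h(Product) + 0.28·1 + 0.2·h(Cart)
Solving: h(Product) = 0.5868, h(Cart) = 0.6141.
Starting from Cart, the probability is 0.6141.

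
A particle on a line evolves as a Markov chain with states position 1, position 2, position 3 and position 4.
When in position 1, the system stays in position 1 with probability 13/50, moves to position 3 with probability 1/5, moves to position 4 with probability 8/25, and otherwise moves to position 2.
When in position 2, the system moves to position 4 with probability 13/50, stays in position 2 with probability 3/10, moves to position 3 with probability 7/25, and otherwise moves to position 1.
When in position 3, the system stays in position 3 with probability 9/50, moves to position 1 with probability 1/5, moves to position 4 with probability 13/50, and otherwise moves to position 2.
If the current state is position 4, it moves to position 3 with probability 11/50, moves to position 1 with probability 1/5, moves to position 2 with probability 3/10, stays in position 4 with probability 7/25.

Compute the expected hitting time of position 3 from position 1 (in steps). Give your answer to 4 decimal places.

Let t(s) be the expected number of steps to first reach position 3 from state s, with t(position 3) = 0. Conditioning on the first step:
t(position 1) = 1 + 0.26·t(position 1) + 0.22·t(position 2) + 0.32·t(position 4)
t(position 2) = 1 + 0.16·t(position 1) + 0.3·t(position 2) + 0.26·t(position 4)
t(position 4) = 1 + 0.2·t(position 1) + 0.3·t(position 2) + 0.28·t(position 4)
Solving: t(position 1) = 4.4050, t(position 2) = 4.0294, t(position 4) = 4.2914.
Expected steps from position 1 to position 3: 4.4050.

4.4050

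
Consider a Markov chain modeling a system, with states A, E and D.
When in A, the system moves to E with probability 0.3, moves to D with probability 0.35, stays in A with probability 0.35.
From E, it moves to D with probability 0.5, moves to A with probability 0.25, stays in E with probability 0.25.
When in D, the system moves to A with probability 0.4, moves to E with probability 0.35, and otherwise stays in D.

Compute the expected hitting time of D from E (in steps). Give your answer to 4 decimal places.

2.1818

Let t(s) be the expected number of steps to first reach D from state s, with t(D) = 0. Conditioning on the first step:
t(A) = 1 + 0.35·t(A) + 0.3·t(E)
t(E) = 1 + 0.25·t(A) + 0.25·t(E)
Solving: t(A) = 2.5455, t(E) = 2.1818.
Expected steps from E to D: 2.1818.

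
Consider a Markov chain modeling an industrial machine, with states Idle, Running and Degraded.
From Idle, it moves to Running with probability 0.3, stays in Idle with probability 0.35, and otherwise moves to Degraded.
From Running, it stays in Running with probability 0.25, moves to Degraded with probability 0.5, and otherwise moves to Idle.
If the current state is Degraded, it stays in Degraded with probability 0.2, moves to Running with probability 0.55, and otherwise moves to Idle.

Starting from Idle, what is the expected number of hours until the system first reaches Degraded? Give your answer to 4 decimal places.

2.5455

Let t(s) be the expected number of hours to first reach Degraded from state s, with t(Degraded) = 0. Conditioning on the first hour:
t(Idle) = 1 + 0.35·t(Idle) + 0.3·t(Running)
t(Running) = 1 + 0.25·t(Idle) + 0.25·t(Running)
Solving: t(Idle) = 2.5455, t(Running) = 2.1818.
Expected hours from Idle to Degraded: 2.5455.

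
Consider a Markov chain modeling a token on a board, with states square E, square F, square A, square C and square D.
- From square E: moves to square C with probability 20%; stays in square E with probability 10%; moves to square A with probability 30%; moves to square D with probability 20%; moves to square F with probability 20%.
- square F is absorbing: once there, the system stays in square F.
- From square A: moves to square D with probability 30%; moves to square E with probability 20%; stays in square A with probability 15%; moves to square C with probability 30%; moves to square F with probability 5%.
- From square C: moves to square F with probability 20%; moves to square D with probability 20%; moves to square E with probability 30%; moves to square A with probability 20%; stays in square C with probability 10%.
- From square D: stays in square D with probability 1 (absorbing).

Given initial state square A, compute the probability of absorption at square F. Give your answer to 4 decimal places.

0.3104

Let h(s) be the probability of absorption at square F starting from transient state s. Then h(square F) = 1 and h(square D) = 0. By first-step analysis:
h(square E) = 0.1·h(square E) + 0.2·1 + 0.3·h(square A) + 0.2·h(square C) + 0.2·0
h(square A) = 0.2·h(square E) + 0.05·1 + 0.15·h(square A) + 0.3·h(square C) + 0.3·0
h(square C) = 0.3·h(square E) + 0.2·1 + 0.2·h(square A) + 0.1·h(square C) + 0.2·0
Solving: h(square E) = 0.4216, h(square A) = 0.3104, h(square C) = 0.4317.
Starting from square A, the probability is 0.3104.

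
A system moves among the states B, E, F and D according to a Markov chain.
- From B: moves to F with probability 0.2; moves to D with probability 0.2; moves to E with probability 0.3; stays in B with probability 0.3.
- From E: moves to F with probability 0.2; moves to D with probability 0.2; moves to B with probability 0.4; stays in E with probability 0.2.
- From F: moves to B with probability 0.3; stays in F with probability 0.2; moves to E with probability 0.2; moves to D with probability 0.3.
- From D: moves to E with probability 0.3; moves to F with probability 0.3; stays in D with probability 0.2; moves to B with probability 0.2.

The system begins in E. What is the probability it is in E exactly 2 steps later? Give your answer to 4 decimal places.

Propagate the distribution vector 2 steps from E.
After 0 steps: (0.0000, 1.0000, 0.0000, 0.0000)
After 1 step: (0.4000, 0.2000, 0.2000, 0.2000)
After 2 steps: (0.3000, 0.2600, 0.2200, 0.2200)
P(in E after 2 steps) = 0.2600

0.2600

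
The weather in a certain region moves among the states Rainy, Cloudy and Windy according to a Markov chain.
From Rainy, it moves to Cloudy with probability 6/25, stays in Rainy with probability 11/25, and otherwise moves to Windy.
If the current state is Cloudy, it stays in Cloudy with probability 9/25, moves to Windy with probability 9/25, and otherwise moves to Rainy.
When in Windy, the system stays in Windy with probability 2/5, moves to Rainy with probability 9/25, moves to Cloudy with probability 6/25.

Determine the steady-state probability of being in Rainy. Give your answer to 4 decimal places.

0.3676

Let the stationary distribution be π with π = πP and π_1 + π_2 + π_3 = 1.
π_1 = 0.44·π_1 + 0.28·π_2 + 0.36·π_3
π_2 = 0.24·π_1 + 0.36·π_2 + 0.24·π_3
Solving with the normalization constraint gives π = (0.3676, 0.2727, 0.3597).
So the stationary probability of Rainy is 0.3676.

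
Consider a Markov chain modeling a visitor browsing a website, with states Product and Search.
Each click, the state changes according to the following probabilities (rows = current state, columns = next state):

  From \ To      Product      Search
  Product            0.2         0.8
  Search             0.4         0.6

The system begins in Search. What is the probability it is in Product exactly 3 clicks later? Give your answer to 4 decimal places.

Propagate the distribution vector 3 clicks from Search.
After 0 clicks: (0.0000, 1.0000)
After 1 click: (0.4000, 0.6000)
After 2 clicks: (0.3200, 0.6800)
After 3 clicks: (0.3360, 0.6640)
P(in Product after 3 clicks) = 0.3360

0.3360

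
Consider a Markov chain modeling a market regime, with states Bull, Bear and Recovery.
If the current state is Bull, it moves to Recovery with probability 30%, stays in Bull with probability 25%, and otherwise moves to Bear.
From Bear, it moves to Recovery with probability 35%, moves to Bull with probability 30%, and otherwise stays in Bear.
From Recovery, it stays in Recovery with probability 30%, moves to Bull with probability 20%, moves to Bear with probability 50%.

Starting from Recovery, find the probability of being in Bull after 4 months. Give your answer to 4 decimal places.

Propagate the distribution vector 4 months from Recovery.
After 0 months: (0.0000, 0.0000, 1.0000)
After 1 month: (0.2000, 0.5000, 0.3000)
After 2 months: (0.2600, 0.4150, 0.3250)
After 3 months: (0.2545, 0.4248, 0.3208)
After 4 months: (0.2552, 0.4236, 0.3212)
P(in Bull after 4 months) = 0.2552

0.2552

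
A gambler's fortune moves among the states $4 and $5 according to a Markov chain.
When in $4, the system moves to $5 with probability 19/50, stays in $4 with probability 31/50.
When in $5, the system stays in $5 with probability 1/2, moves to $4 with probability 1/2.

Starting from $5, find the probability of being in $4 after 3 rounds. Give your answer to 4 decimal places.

Propagate the distribution vector 3 rounds from $5.
After 0 rounds: (0.0000, 1.0000)
After 1 round: (0.5000, 0.5000)
After 2 rounds: (0.5600, 0.4400)
After 3 rounds: (0.5672, 0.4328)
P(in $4 after 3 rounds) = 0.5672

0.5672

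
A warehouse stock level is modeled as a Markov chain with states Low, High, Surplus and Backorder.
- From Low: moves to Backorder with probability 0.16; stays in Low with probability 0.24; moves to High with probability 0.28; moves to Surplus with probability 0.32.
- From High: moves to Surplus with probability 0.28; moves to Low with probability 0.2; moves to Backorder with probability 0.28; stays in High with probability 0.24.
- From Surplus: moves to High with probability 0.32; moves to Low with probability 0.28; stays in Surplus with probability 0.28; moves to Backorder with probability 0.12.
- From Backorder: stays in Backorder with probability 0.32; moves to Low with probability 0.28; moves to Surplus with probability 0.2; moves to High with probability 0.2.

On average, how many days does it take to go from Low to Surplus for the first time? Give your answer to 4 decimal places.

Let t(s) be the expected number of days to first reach Surplus from state s, with t(Surplus) = 0. Conditioning on the first day:
t(Low) = 1 + 0.24·t(Low) + 0.28·t(High) + 0.16·t(Backorder)
t(High) = 1 + 0.2·t(Low) + 0.24·t(High) + 0.28·t(Backorder)
t(Backorder) = 1 + 0.28·t(Low) + 0.2·t(High) + 0.32·t(Backorder)
Solving: t(Low) = 3.5366, t(High) = 3.7289, t(Backorder) = 4.0236.
Expected days from Low to Surplus: 3.5366.

3.5366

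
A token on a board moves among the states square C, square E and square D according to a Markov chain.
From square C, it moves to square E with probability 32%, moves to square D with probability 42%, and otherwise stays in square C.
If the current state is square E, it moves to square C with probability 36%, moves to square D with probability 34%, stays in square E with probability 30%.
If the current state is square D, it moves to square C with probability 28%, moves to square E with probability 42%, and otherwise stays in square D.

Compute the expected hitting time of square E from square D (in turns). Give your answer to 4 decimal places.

2.5475

Let t(s) be the expected number of turns to first reach square E from state s, with t(square E) = 0. Conditioning on the first turn:
t(square C) = 1 + 0.26·t(square C) + 0.42·t(square D)
t(square D) = 1 + 0.28·t(square C) + 0.3·t(square D)
Solving: t(square C) = 2.7972, t(square D) = 2.5475.
Expected turns from square D to square E: 2.5475.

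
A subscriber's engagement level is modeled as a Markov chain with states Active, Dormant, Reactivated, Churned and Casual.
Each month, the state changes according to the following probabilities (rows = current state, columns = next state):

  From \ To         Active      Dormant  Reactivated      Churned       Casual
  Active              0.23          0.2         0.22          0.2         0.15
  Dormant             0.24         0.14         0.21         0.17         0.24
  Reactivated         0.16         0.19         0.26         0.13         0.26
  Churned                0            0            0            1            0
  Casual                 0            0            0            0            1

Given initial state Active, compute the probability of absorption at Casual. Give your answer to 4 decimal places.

0.5179

Let h(s) be the probability of absorption at Casual starting from transient state s. Then h(Casual) = 1 and h(Churned) = 0. By first-step analysis:
h(Active) = 0.23·h(Active) + 0.2·h(Dormant) + 0.22·h(Reactivated) + 0.2·0 + 0.15·1
h(Dormant) = 0.24·h(Active) + 0.14·h(Dormant) + 0.21·h(Reactivated) + 0.17·0 + 0.24·1
h(Reactivated) = 0.16·h(Active) + 0.19·h(Dormant) + 0.26·h(Reactivated) + 0.13·0 + 0.26·1
Solving: h(Active) = 0.5179, h(Dormant) = 0.5727, h(Reactivated) = 0.6104.
Starting from Active, the probability is 0.5179.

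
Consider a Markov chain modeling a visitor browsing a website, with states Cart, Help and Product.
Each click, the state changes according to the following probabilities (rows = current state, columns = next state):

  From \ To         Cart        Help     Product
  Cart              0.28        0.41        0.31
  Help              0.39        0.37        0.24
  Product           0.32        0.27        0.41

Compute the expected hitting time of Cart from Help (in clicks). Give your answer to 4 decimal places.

2.7045

Let t(s) be the expected number of clicks to first reach Cart from state s, with t(Cart) = 0. Conditioning on the first click:
t(Help) = 1 + 0.37·t(Help) + 0.24·t(Product)
t(Product) = 1 + 0.27·t(Help) + 0.41·t(Product)
Solving: t(Help) = 2.7045, t(Product) = 2.9326.
Expected clicks from Help to Cart: 2.7045.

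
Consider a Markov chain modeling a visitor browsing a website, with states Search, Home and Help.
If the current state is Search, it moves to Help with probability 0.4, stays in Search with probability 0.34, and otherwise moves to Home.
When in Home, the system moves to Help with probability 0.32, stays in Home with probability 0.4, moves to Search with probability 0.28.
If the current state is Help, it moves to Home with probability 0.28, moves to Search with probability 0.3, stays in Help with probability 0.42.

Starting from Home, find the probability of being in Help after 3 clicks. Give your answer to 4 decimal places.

0.3817

Propagate the distribution vector 3 clicks from Home.
After 0 clicks: (0.0000, 1.0000, 0.0000)
After 1 click: (0.2800, 0.4000, 0.3200)
After 2 clicks: (0.3032, 0.3224, 0.3744)
After 3 clicks: (0.3057, 0.3126, 0.3817)
P(in Help after 3 clicks) = 0.3817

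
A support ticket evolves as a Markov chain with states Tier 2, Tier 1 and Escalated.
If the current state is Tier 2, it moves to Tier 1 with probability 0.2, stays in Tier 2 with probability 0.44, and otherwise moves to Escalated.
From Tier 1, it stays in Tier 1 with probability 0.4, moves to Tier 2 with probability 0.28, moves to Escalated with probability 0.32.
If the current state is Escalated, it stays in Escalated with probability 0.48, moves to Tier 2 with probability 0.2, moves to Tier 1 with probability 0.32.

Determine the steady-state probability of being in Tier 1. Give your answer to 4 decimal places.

Let the stationary distribution be π with π = πP and π_1 + π_2 + π_3 = 1.
π_1 = 0.44·π_1 + 0.28·π_2 + 0.2·π_3
π_2 = 0.2·π_1 + 0.4·π_2 + 0.32·π_3
Solving with the normalization constraint gives π = (0.2957, 0.3093, 0.3950).
So the stationary probability of Tier 1 is 0.3093.

0.3093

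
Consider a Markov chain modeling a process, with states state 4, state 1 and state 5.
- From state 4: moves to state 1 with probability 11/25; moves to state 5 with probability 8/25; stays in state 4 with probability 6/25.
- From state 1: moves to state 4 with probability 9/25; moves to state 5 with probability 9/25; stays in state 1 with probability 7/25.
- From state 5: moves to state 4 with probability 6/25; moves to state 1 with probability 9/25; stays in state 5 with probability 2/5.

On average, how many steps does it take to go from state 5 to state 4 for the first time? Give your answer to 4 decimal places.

3.5714

Let t(s) be the expected number of steps to first reach state 4 from state s, with t(state 4) = 0. Conditioning on the first step:
t(state 1) = 1 + 0.28·t(state 1) + 0.36·t(state 5)
t(state 5) = 1 + 0.36·t(state 1) + 0.4·t(state 5)
Solving: t(state 1) = 3.1746, t(state 5) = 3.5714.
Expected steps from state 5 to state 4: 3.5714.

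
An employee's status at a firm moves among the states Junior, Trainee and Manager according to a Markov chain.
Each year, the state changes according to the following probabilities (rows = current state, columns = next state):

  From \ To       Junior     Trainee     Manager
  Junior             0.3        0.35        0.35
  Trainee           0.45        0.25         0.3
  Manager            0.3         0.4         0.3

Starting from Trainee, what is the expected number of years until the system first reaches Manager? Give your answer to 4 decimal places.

3.1293

Let t(s) be the expected number of years to first reach Manager from state s, with t(Manager) = 0. Conditioning on the first year:
t(Junior) = 1 + 0.3·t(Junior) + 0.35·t(Trainee)
t(Trainee) = 1 + 0.45·t(Junior) + 0.25·t(Trainee)
Solving: t(Junior) = 2.9932, t(Trainee) = 3.1293.
Expected years from Trainee to Manager: 3.1293.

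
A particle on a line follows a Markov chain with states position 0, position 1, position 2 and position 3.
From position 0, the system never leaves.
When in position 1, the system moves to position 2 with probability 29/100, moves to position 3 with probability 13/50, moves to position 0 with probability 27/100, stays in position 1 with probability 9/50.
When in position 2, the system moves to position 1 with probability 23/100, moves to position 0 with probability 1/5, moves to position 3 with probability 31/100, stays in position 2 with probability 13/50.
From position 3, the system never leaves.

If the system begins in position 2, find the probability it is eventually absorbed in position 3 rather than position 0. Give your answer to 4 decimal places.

Let h(s) be the probability of absorption at position 3 starting from transient state s. Then h(position 3) = 1 and h(position 0) = 0. By first-step analysis:
h(position 1) = 0.27·0 + 0.18·h(position 1) + 0.29·h(position 2) + 0.26·1
h(position 2) = 0.2·0 + 0.23·h(position 1) + 0.26·h(position 2) + 0.31·1
Solving: h(position 1) = 0.5227, h(position 2) = 0.5814.
Starting from position 2, the probability is 0.5814.

0.5814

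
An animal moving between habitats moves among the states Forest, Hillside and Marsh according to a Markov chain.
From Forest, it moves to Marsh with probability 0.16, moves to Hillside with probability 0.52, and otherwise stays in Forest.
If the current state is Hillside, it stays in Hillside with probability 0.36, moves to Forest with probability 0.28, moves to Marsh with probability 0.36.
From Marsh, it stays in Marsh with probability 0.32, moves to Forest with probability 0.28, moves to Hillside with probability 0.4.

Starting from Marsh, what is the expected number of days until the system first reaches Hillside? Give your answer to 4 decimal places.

Let t(s) be the expected number of days to first reach Hillside from state s, with t(Hillside) = 0. Conditioning on the first day:
t(Forest) = 1 + 0.32·t(Forest) + 0.16·t(Marsh)
t(Marsh) = 1 + 0.28·t(Forest) + 0.32·t(Marsh)
Solving: t(Forest) = 2.0115, t(Marsh) = 2.2989.
Expected days from Marsh to Hillside: 2.2989.

2.2989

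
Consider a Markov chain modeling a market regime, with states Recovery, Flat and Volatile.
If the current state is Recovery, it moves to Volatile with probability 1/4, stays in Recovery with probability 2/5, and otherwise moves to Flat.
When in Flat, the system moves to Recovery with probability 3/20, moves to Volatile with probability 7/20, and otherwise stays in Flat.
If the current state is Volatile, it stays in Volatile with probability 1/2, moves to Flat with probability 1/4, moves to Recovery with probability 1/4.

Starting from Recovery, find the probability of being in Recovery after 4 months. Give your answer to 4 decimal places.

0.2508

Propagate the distribution vector 4 months from Recovery.
After 0 months: (1.0000, 0.0000, 0.0000)
After 1 month: (0.4000, 0.3500, 0.2500)
After 2 months: (0.2750, 0.3775, 0.3475)
After 3 months: (0.2535, 0.3719, 0.3746)
After 4 months: (0.2508, 0.3683, 0.3808)
P(in Recovery after 4 months) = 0.2508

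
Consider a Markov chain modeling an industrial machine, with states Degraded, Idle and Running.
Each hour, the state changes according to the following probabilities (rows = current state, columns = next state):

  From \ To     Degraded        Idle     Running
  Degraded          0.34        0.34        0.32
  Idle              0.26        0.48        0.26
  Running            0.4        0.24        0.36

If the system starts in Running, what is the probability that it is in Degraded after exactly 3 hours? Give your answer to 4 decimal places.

Propagate the distribution vector 3 hours from Running.
After 0 hours: (0.0000, 0.0000, 1.0000)
After 1 hour: (0.4000, 0.2400, 0.3600)
After 2 hours: (0.3424, 0.3376, 0.3200)
After 3 hours: (0.3322, 0.3553, 0.3125)
P(in Degraded after 3 hours) = 0.3322

0.3322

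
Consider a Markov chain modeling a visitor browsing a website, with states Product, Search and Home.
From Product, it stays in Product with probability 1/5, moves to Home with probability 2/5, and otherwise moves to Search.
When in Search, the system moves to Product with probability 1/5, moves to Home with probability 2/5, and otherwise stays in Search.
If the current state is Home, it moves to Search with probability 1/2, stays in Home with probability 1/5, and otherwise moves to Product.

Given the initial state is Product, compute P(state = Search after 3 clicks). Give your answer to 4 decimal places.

0.4320

Propagate the distribution vector 3 clicks from Product.
After 0 clicks: (1.0000, 0.0000, 0.0000)
After 1 click: (0.2000, 0.4000, 0.4000)
After 2 clicks: (0.2400, 0.4400, 0.3200)
After 3 clicks: (0.2320, 0.4320, 0.3360)
P(in Search after 3 clicks) = 0.4320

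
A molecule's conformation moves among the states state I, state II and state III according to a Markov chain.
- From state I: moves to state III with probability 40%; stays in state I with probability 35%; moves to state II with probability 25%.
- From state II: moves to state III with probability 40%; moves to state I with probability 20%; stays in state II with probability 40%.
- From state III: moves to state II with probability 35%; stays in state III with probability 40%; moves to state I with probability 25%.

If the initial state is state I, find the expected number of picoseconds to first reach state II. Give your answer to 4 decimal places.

3.4483

Let t(s) be the expected number of picoseconds to first reach state II from state s, with t(state II) = 0. Conditioning on the first picosecond:
t(state I) = 1 + 0.35·t(state I) + 0.4·t(state III)
t(state III) = 1 + 0.25·t(state I) + 0.4·t(state III)
Solving: t(state I) = 3.4483, t(state III) = 3.1034.
Expected picoseconds from state I to state II: 3.4483.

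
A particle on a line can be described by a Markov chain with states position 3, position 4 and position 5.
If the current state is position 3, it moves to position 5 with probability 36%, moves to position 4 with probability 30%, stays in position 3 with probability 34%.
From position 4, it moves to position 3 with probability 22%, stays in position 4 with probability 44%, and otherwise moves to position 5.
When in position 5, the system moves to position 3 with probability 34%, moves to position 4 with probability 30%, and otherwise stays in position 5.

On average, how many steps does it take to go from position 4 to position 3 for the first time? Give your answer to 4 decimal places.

3.8222

Let t(s) be the expected number of steps to first reach position 3 from state s, with t(position 3) = 0. Conditioning on the first step:
t(position 4) = 1 + 0.44·t(position 4) + 0.34·t(position 5)
t(position 5) = 1 + 0.3·t(position 4) + 0.36·t(position 5)
Solving: t(position 4) = 3.8222, t(position 5) = 3.3541.
Expected steps from position 4 to position 3: 3.8222.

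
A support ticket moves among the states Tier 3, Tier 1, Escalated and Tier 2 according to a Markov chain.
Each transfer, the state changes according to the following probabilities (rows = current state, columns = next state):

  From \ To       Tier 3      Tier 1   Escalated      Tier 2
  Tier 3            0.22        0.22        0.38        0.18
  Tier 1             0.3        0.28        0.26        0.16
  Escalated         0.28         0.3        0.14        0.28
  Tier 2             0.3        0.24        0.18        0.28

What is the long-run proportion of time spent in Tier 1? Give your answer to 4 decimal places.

0.2597

Let the stationary distribution be π with π = πP and π_1 + π_2 + π_3 + π_4 = 1.
π_1 = 0.22·π_1 + 0.3·π_2 + 0.28·π_3 + 0.3·π_4
π_2 = 0.22·π_1 + 0.28·π_2 + 0.3·π_3 + 0.24·π_4
π_3 = 0.38·π_1 + 0.26·π_2 + 0.14·π_3 + 0.18·π_4
Solving with the normalization constraint gives π = (0.2732, 0.2597, 0.2456, 0.2215).
So the stationary probability of Tier 1 is 0.2597.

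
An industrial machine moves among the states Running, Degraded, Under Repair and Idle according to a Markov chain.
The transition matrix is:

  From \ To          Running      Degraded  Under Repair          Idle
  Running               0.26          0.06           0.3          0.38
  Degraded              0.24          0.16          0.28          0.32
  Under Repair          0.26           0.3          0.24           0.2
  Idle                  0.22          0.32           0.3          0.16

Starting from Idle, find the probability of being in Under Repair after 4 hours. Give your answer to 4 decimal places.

0.2789

Propagate the distribution vector 4 hours from Idle.
After 0 hours: (0.0000, 0.0000, 0.0000, 1.0000)
After 1 hour: (0.2200, 0.3200, 0.3000, 0.1600)
After 2 hours: (0.2472, 0.2056, 0.2756, 0.2716)
After 3 hours: (0.2450, 0.2173, 0.2794, 0.2583)
After 4 hours: (0.2453, 0.2159, 0.2789, 0.2599)
P(in Under Repair after 4 hours) = 0.2789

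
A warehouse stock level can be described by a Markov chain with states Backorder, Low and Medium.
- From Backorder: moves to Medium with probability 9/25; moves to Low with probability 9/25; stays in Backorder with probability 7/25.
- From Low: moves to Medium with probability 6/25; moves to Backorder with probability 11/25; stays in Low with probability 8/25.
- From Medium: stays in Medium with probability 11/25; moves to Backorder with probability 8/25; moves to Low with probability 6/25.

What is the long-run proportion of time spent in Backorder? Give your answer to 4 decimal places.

Let the stationary distribution be π with π = πP and π_1 + π_2 + π_3 = 1.
π_1 = 0.28·π_1 + 0.44·π_2 + 0.32·π_3
π_2 = 0.36·π_1 + 0.32·π_2 + 0.24·π_3
Solving with the normalization constraint gives π = (0.3430, 0.3056, 0.3514).
So the stationary probability of Backorder is 0.3430.

0.3430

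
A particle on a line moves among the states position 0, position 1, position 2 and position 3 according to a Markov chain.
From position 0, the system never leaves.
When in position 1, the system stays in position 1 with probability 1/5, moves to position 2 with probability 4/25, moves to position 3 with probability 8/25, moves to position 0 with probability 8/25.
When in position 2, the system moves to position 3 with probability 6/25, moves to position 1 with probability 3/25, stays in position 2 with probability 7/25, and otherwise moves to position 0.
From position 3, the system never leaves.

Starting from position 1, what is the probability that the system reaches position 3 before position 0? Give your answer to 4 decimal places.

0.4828

Let h(s) be the probability of absorption at position 3 starting from transient state s. Then h(position 3) = 1 and h(position 0) = 0. By first-step analysis:
h(position 1) = 0.32·0 + 0.2·h(position 1) + 0.16·h(position 2) + 0.32·1
h(position 2) = 0.36·0 + 0.12·h(position 1) + 0.28·h(position 2) + 0.24·1
Solving: h(position 1) = 0.4828, h(position 2) = 0.4138.
Starting from position 1, the probability is 0.4828.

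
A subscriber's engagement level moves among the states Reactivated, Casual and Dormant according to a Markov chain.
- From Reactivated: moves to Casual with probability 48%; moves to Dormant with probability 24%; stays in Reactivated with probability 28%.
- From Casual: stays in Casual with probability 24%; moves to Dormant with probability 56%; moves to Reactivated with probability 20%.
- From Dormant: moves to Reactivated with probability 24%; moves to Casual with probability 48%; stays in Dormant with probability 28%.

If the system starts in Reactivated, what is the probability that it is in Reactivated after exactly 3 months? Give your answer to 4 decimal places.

Propagate the distribution vector 3 months from Reactivated.
After 0 months: (1.0000, 0.0000, 0.0000)
After 1 month: (0.2800, 0.4800, 0.2400)
After 2 months: (0.2320, 0.3648, 0.4032)
After 3 months: (0.2347, 0.3924, 0.3729)
P(in Reactivated after 3 months) = 0.2347

0.2347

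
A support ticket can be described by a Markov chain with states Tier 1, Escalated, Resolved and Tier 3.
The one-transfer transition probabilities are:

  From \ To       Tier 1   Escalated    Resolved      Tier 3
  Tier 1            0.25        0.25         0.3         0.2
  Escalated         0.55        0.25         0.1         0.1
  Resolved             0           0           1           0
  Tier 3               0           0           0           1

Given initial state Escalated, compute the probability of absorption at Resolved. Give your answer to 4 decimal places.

0.5647

Let h(s) be the probability of absorption at Resolved starting from transient state s. Then h(Resolved) = 1 and h(Tier 3) = 0. By first-step analysis:
h(Tier 1) = 0.25·h(Tier 1) + 0.25·h(Escalated) + 0.3·1 + 0.2·0
h(Escalated) = 0.55·h(Tier 1) + 0.25·h(Escalated) + 0.1·1 + 0.1·0
Solving: h(Tier 1) = 0.5882, h(Escalated) = 0.5647.
Starting from Escalated, the probability is 0.5647.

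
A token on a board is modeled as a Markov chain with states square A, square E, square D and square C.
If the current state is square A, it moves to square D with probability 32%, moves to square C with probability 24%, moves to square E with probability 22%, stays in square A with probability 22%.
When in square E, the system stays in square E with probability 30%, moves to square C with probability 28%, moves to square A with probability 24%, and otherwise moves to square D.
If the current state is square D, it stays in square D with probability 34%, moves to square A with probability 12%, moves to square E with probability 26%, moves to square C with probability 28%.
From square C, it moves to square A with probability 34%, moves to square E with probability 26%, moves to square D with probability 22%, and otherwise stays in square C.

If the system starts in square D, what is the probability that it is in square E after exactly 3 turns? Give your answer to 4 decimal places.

Propagate the distribution vector 3 turns from square D.
After 0 turns: (0.0000, 0.0000, 1.0000, 0.0000)
After 1 turn: (0.1200, 0.2600, 0.3400, 0.2800)
After 2 turns: (0.2248, 0.2656, 0.2624, 0.2472)
After 3 turns: (0.2287, 0.2616, 0.2633, 0.2463)
P(in square E after 3 turns) = 0.2616

0.2616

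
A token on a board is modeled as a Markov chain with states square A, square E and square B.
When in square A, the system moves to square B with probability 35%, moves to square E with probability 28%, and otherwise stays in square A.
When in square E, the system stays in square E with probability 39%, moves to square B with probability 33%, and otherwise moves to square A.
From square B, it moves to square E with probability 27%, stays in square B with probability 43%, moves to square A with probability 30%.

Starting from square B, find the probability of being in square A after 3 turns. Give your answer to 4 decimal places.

Propagate the distribution vector 3 turns from square B.
After 0 turns: (0.0000, 0.0000, 1.0000)
After 1 turn: (0.3000, 0.2700, 0.4300)
After 2 turns: (0.3156, 0.3054, 0.3790)
After 3 turns: (0.3160, 0.3098, 0.3742)
P(in square A after 3 turns) = 0.3160

0.3160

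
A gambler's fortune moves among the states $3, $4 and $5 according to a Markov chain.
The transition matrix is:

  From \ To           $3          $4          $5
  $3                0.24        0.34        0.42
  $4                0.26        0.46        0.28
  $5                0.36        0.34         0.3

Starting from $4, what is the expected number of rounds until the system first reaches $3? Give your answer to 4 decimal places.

3.4653

Let t(s) be the expected number of rounds to first reach $3 from state s, with t($3) = 0. Conditioning on the first round:
t($4) = 1 + 0.46·t($4) + 0.28·t($5)
t($5) = 1 + 0.34·t($4) + 0.3·t($5)
Solving: t($4) = 3.4653, t($5) = 3.1117.
Expected rounds from $4 to $3: 3.4653.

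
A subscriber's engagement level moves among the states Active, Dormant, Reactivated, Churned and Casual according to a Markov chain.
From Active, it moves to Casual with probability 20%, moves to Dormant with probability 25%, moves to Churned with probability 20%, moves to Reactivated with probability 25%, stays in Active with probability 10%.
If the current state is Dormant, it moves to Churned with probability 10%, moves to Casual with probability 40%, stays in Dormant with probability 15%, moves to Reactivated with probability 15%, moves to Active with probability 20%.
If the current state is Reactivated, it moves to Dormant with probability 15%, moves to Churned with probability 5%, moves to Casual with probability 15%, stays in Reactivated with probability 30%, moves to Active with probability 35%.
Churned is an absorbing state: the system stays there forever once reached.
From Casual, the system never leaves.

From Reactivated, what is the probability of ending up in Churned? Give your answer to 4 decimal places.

Let h(s) be the probability of absorption at Churned starting from transient state s. Then h(Churned) = 1 and h(Casual) = 0. By first-step analysis:
h(Active) = 0.1·h(Active) + 0.25·h(Dormant) + 0.25·h(Reactivated) + 0.2·1 + 0.2·0
h(Dormant) = 0.2·h(Active) + 0.15·h(Dormant) + 0.15·h(Reactivated) + 0.1·1 + 0.4·0
h(Reactivated) = 0.35·h(Active) + 0.15·h(Dormant) + 0.3·h(Reactivated) + 0.05·1 + 0.15·0
Solving: h(Active) = 0.3848, h(Dormant) = 0.2648, h(Reactivated) = 0.3206.
Starting from Reactivated, the probability is 0.3206.

0.3206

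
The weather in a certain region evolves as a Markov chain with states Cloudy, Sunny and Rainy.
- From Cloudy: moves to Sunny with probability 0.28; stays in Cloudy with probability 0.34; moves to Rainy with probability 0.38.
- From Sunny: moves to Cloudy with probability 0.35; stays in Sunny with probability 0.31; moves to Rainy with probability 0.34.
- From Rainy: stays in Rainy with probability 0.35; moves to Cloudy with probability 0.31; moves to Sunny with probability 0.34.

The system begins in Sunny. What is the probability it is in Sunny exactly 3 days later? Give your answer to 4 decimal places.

0.3107

Propagate the distribution vector 3 days from Sunny.
After 0 days: (0.0000, 1.0000, 0.0000)
After 1 day: (0.3500, 0.3100, 0.3400)
After 2 days: (0.3329, 0.3097, 0.3574)
After 3 days: (0.3324, 0.3107, 0.3569)
P(in Sunny after 3 days) = 0.3107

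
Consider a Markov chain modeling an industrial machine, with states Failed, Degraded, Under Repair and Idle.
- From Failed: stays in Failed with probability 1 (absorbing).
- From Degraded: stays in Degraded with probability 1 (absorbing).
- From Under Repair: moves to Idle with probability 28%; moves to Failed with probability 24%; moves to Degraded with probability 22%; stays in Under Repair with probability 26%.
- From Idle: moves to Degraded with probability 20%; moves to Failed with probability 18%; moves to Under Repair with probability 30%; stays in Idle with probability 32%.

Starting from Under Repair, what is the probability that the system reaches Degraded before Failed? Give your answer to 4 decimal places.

0.4905

Let h(s) be the probability of absorption at Degraded starting from transient state s. Then h(Degraded) = 1 and h(Failed) = 0. By first-step analysis:
h(Under Repair) = 0.24·0 + 0.22·1 + 0.26·h(Under Repair) + 0.28·h(Idle)
h(Idle) = 0.18·0 + 0.2·1 + 0.3·h(Under Repair) + 0.32·h(Idle)
Solving: h(Under Repair) = 0.4905, h(Idle) = 0.5105.
Starting from Under Repair, the probability is 0.4905.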